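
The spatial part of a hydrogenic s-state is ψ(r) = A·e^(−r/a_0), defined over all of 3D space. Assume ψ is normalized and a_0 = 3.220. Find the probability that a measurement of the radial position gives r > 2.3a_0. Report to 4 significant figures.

Integrate the radial probability density 4πr²|ψ|² over r > 2.3a_0.
Normalization gives A² = 1/(π·a_0^3).
In terms of u = r/a_0 (A², 4π and the length scale all cancel between numerator and denominator), P = [∫_{2.3}^{∞} u^2·e^(-2·u) du] / [∫_{0}^{∞} u^2·e^(-2·u) du].
An antiderivative of u^2·e^(-2·u) is -(2·u^2 + 2·u + 1)·e^(-2·u)/4; evaluating from 2.3 to ∞ gives 809·e^(-23/5)/200, while the full integral is 1/4.
This evaluates to P = 0.16264.

P ≈ 0.1626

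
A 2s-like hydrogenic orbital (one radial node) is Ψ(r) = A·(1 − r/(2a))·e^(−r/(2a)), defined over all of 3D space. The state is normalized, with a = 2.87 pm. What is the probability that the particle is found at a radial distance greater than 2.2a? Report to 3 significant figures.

P ≈ 0.947

P = ∫ |Ψ|² 4πr² dr over r > 2.2a.
The full normalization integral is A²·[8·π·a^3] = 1, fixing A².
Substituting u = r/a, A², 4π and the length scale all cancel in the ratio: P = ∫_{2.2}^{∞} u^2·(1 - u/2)^2·e^(-u) du / ∫_{0}^{∞} u^2·(1 - u/2)^2·e^(-u) du.
Using ∫ u^2·(1 - u/2)^2·e^(-u) du = -(u^4/4 + u^2 + 2·u + 2)·e^(-u), the numerator is ≈ 1.8943 and the denominator is 2.
Taking the ratio yields P = 0.9472.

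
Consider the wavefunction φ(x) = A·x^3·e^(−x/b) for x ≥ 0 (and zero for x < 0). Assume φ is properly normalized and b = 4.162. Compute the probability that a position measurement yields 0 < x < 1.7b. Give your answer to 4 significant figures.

|φ|² is the probability density, so P = ∫_{0}^{1.7b} |φ|² dx.
The normalization integral ∫|φ|²dx over the whole domain equals 45·b^7/8·A², and A² cancels in the ratio.
In terms of u = x/b (A² and the length scale cancel between numerator and denominator), P = [∫_{0}^{1.7} u^6·e^(-2·u) du] / [∫_{0}^{∞} u^6·e^(-2·u) du].
Using ∫ u^6·e^(-2·u) du = -(4·u^6 + 12·u^5 + 30·u^4 + 60·u^3 + 90·u^2 + 90·u + 45)·e^(-2·u)/8, the numerator is ≈ 0.325424 and the denominator is 45/8.
This works out to P = 0.057853.

P ≈ 0.05785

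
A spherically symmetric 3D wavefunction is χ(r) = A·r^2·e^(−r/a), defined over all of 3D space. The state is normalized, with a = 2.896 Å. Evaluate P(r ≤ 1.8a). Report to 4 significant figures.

P ≈ 0.07327

P = ∫ |χ|² 4πr² dr over r ≤ 1.8a.
The full normalization integral is A²·[45·π·a^7/2] = 1, fixing A².
Let u = r/a; then A², 4π and the length scale all cancel, so P = ∫_{0}^{1.8} u^6·e^(-2·u) du ÷ ∫_{0}^{∞} u^6·e^(-2·u) du.
Using ∫ u^6·e^(-2·u) du = -(4·u^6 + 12·u^5 + 30·u^4 + 60·u^3 + 90·u^2 + 90·u + 45)·e^(-2·u)/8, the numerator is ≈ 0.412163 and the denominator is 45/8.
The region integral divided by the full integral gives P = 0.073273.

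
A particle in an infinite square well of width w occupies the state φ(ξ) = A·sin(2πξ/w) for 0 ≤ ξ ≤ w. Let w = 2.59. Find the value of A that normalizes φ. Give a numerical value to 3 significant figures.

We need A² ∫|f|² dξ = 1, taking the integral from 0 to w.
The integral (without the A² prefactor) comes out to w/2.
Setting this equal to 1 gives A² = 1/(w/2).
With w = 2.59: A² = 0.7722 and A = 0.8787.

A ≈ 0.879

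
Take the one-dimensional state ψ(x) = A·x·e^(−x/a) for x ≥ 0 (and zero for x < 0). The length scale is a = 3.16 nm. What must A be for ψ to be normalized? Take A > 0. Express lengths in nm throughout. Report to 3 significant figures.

The normalization condition is ∫|ψ|² dx = 1 from 0 to ∞.
Recall ∫₀^∞ x^m e^(−x/β) dx = m!·β^(m+1), with ψ = A·x·e^(−x/a), the integral evaluates to A²·[a^3/4].
Plugging in a = 3.16 yields A = 0.3560.

A ≈ 0.356 nm^(-3/2)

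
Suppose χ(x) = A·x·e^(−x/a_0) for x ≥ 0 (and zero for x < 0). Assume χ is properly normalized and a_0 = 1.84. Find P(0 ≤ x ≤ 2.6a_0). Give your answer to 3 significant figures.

The probability is P = ∫ |χ|² dx over [0, 2.6a_0].
Since A² = 1/(a_0^3/4), this is the region integral divided by the full normalization integral.
In terms of u = x/a_0 (A² and the length scale cancel between numerator and denominator), P = [∫_{0}^{2.6} u^2·e^(-2·u) du] / [∫_{0}^{∞} u^2·e^(-2·u) du].
An antiderivative of u^2·e^(-2·u) is -(2·u^2 + 2·u + 1)·e^(-2·u)/4; evaluating from 0 to 2.6 gives 1/4 - 493·e^(-26/5)/100, while the full integral is 1/4.
Evaluating gives P = 0.8912.

P ≈ 0.891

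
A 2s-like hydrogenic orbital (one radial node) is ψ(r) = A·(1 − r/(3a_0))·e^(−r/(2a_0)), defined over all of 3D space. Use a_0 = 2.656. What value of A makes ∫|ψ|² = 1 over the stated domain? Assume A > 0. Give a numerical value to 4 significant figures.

Require ∫ |ψ|² 4πr² dr = 1 over the whole domain.
The integral (without the A² prefactor) comes out to 8·π·a_0^3/3.
Hence A² = 1/[8·π·a_0^3/3].
Substituting a_0 = 2.656 gives A² = 0.0063708, so A = 0.079818.

A ≈ 0.07982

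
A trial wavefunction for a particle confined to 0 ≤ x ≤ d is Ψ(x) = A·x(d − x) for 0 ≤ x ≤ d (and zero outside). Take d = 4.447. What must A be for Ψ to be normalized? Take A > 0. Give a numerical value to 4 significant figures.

A ≈ 0.1313

The normalization condition is ∫|Ψ|² dx = 1 from 0 to d.
Expanding the polynomial and integrating term by term, ∫|Ψ|² dx = A²·(d^5/30).
With d = 4.447: A² = 0.017250 and A = 0.13134.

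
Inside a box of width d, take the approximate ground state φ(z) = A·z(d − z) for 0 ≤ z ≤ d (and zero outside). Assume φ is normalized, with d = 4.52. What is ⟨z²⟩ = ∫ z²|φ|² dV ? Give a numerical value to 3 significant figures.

⟨z^2⟩ ≈ 5.84

By definition ⟨z²⟩ = ∫ z^2 |φ(z)|² dz.
The ratio of the moment integral to the normalization integral gives ⟨z²⟩ = 2·d^2/7.
Putting d = 4.52 gives 5.837.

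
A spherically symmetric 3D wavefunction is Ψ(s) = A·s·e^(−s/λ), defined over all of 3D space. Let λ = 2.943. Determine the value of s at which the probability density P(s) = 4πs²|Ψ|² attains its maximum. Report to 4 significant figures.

s ≈ 5.886

The maximum of P(s) = 4πs²|Ψ|² occurs where its derivative vanishes.
This gives s = 2·λ.
With λ = 2.943, the most probable radial distance is 5.8860.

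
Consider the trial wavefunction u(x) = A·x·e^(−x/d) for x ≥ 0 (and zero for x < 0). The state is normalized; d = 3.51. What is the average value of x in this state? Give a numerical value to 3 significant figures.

⟨x⟩ = ∫ x |u|² dx over the full domain.
Recall ∫₀^∞ x^m e^(−x/β) dx = m!·β^(m+1), evaluating both integrals, ⟨x⟩ = 3·d/2.
Putting d = 3.51 gives 5.265.

⟨x⟩ ≈ 5.27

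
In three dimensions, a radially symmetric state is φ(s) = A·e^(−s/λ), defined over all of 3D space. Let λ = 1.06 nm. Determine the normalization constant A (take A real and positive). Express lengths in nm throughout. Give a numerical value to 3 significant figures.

We need A² ∫|f|² 4πs² ds = 1, taking the integral from 0 to ∞.
The angular integral contributes 4π, leaving ∫₀^∞ s²|φ|² ds.
With ∫₀^∞ s^2 e^(−αs) ds = 2!/α^3, with φ = A·e^(−s/λ), the integral evaluates to A²·[π·λ^3].
Substituting λ = 1.06 gives A² = 0.2673, so A = 0.5170.

A ≈ 0.517 nm^(-3/2)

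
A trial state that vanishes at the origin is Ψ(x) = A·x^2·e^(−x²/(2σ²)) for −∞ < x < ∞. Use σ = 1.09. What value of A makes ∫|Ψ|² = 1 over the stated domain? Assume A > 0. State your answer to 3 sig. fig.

A ≈ 0.699

Normalization requires ∫|Ψ|² dx = 1, integrated from −∞ to ∞.
With Ψ = A·x^2·e^(−x²/(2σ²)), the integral evaluates to A²·[3·√(π)·σ^5/4].
So A² = (3·√(π)·σ^5/4)^(−1).
Plugging in σ = 1.09 yields A = 0.6992.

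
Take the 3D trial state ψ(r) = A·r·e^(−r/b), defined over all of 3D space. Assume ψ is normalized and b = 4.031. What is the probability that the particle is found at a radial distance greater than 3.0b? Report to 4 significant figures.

P ≈ 0.2851

With dV = 4πr²dr, the probability is ∫|ψ|² dV over r > 3.0b.
Normalization gives A² = 1/(3·π·b^5).
In terms of u = r/b (A², 4π and the length scale all cancel between numerator and denominator), P = [∫_{3.0}^{∞} u^4·e^(-2·u) du] / [∫_{0}^{∞} u^4·e^(-2·u) du].
An antiderivative of u^4·e^(-2·u) is -(u^4/2 + u^3 + 3·u^2/2 + 3·u/2 + 3/4)·e^(-2·u); evaluating from 3.0 to ∞ gives 345·e^(-6)/4, while the full integral is 3/4.
The region integral divided by the full integral gives P = 0.28506.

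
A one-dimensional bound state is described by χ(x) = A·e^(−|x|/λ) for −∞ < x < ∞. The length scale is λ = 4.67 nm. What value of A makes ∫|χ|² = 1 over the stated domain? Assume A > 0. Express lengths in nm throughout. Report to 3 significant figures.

A ≈ 0.463 nm^(-1/2)

Require ∫ |χ|² dx = 1 over the whole domain.
Using ∫₀^∞ xⁿ e^(−αx) dx = n!/αⁿ⁺¹, ∫|χ|² dx = A²·(λ).
Setting this equal to 1 gives A² = 1/(λ).
Substituting λ = 4.67 gives A² = 0.2141, so A = 0.4627.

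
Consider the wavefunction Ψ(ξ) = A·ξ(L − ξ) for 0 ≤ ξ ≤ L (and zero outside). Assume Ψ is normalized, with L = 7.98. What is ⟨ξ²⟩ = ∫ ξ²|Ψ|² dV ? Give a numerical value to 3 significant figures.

⟨ξ^2⟩ ≈ 18.2

⟨ξ²⟩ = ∫ ξ^2 |Ψ|² dξ over the full domain.
Expanding the polynomial and integrating term by term, since the A² factors cancel between numerator and denominator, ⟨ξ²⟩ = 2·L^2/7.
With L = 7.98, ⟨ξ^2⟩ = 18.19.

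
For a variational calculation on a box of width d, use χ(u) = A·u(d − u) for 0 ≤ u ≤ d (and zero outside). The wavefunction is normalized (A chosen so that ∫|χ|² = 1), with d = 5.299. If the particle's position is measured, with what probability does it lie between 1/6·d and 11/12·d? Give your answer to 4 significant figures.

P = ∫_{1/6·d}^{11/12·d} |χ(u)|² du.
Since A² = 1/(d^5/30), this is the region integral divided by the full normalization integral.
Let t = u/d; then A² and the length scale cancel, so P = ∫_{1/6}^{11/12} t^2·(1 - t)^2 dt ÷ ∫_{0}^{1} t^2·(1 - t)^2 dt.
An antiderivative of t^2·(1 - t)^2 is t^3·(6·t^2 - 15·t + 10)/30; evaluating from 1/6 to 11/12 gives ≈ 0.0319806, while the full integral is 1/30.
Evaluating gives P = 4421/4608.

P ≈ 0.9594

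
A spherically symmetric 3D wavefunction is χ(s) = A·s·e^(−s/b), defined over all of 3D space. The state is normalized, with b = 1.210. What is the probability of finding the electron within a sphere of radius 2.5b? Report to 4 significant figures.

Integrate the radial probability density 4πs²|χ|² over s ≤ 2.5b.
A² is fixed by ∫₀^∞ 4πs²|χ|² ds = 1, i.e. A² = (3·π·b^5)^(−1).
Let u = s/b; then A², 4π and the length scale all cancel, so P = ∫_{0}^{2.5} u^4·e^(-2·u) du ÷ ∫_{0}^{∞} u^4·e^(-2·u) du.
With ∫ u^4·e^(-2·u) du = -(u^4/2 + u^3 + 3·u^2/2 + 3·u/2 + 3/4)·e^(-2·u) + C, the region integral is 3/4 - 1569·e^(-5)/32 and the full one is 3/4.
This evaluates to P = 0.55951.

P ≈ 0.5595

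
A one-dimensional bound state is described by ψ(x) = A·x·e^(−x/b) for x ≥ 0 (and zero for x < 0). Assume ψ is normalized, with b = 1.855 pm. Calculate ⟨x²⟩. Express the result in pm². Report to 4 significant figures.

⟨x^2⟩ ≈ 10.32 pm^2

The expectation value is the |ψ|²-weighted average of x^2: ∫ x^2|ψ|² dx.
The ratio of the moment integral to the normalization integral gives ⟨x²⟩ = 3·b^2.
With b = 1.855, ⟨x^2⟩ = 10.323.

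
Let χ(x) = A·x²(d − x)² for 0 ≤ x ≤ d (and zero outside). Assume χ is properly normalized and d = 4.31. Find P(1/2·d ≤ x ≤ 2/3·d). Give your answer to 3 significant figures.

P ≈ 0.355

|χ|² is the probability density, so P = ∫_{1/2·d}^{2/3·d} |χ|² dx.
The normalization integral ∫|χ|²dx over the whole domain equals d^9/630·A², and A² cancels in the ratio.
Substituting u = x/d, A² and the length scale cancel in the ratio: P = ∫_{1/2}^{2/3} u^4·(1 - u)^4 du / ∫_{0}^{1} u^4·(1 - u)^4 du.
An antiderivative of u^4·(1 - u)^4 is u^5·(70·u^4 - 315·u^3 + 540·u^2 - 420·u + 126)/630; evaluating from 1/2 to 2/3 gives ≈ 0.00056374, while the full integral is 1/630.
This works out to P = 0.3552.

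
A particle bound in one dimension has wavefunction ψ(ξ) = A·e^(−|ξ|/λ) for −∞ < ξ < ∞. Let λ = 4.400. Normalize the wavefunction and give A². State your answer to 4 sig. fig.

A^2 ≈ 0.2273

Normalization requires ∫|ψ|² dξ = 1, integrated from −∞ to ∞.
Carrying out the integral gives A² · λ.
Plugging in λ = 4.400 yields A = 0.47673.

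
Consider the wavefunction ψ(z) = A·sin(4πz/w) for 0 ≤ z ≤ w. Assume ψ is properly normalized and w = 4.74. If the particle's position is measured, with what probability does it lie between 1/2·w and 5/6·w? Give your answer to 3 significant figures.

P ≈ 0.299

The probability is P = ∫ |ψ|² dz over [1/2·w, 5/6·w].
With A² fixed by ∫|ψ|² = 1, i.e. A² = (w/2)^(−1), substitute and integrate.
Let u = z/w; then A² and the length scale cancel, so P = ∫_{1/2}^{5/6} sin(4·π·u)^2 du ÷ ∫_{0}^{1} sin(4·π·u)^2 du.
Using ∫ sin(4·π·u)^2 du = u/2 - sin(4·π·u)·cos(4·π·u)/(8·π), the numerator is -√(3)/(32·π) + 1/6 and the denominator is 1/2.
This works out to P = (-√(3)/16 + π/3)/π.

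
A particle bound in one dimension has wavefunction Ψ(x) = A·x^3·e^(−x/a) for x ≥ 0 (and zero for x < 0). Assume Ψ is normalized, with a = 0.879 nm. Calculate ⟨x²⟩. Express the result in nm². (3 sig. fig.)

⟨x²⟩ = ∫ x^2 |Ψ|² dx over the full domain.
Using ∫₀^∞ xⁿ e^(−αx) dx = n!/αⁿ⁺¹, the ratio of the moment integral to the normalization integral gives ⟨x²⟩ = 14·a^2.
Putting a = 0.879 gives 10.82.

⟨x^2⟩ ≈ 10.8 nm^2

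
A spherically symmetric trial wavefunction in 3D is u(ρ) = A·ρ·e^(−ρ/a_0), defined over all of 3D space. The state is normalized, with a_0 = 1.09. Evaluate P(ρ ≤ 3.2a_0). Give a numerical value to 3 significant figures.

With dV = 4πρ²dρ, the probability is ∫|u|² dV over ρ ≤ 3.2a_0.
The full normalization integral is A²·[3·π·a_0^5] = 1, fixing A².
In terms of t = ρ/a_0 (A², 4π and the length scale all cancel between numerator and denominator), P = [∫_{0}^{3.2} t^4·e^(-2·t) dt] / [∫_{0}^{∞} t^4·e^(-2·t) dt].
An antiderivative of t^4·e^(-2·t) is -(t^4/2 + t^3 + 3·t^2/2 + 3·t/2 + 3/4)·e^(-2·t); evaluating from 0 to 3.2 gives ≈ 0.57370, while the full integral is 3/4.
The region integral divided by the full integral gives P = 0.7649.

P ≈ 0.765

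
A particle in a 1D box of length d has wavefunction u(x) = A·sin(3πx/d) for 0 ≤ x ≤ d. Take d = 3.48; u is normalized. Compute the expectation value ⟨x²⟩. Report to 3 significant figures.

By definition ⟨x²⟩ = ∫ x^2 |u(x)|² dx.
With ∫₀^d sin²(nπx/d) dx = d/2, evaluating both integrals, ⟨x²⟩ = -d^2/(18·π^2) + d^2/3.
With d = 3.48, ⟨x^2⟩ = 3.969.

⟨x^2⟩ ≈ 3.97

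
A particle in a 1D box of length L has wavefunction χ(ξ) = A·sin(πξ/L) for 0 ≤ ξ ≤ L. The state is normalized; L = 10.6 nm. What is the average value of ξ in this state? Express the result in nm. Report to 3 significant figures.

The expectation value is the |χ|²-weighted average of ξ: ∫ ξ|χ|² dξ.
The ratio of the moment integral to the normalization integral gives ⟨ξ⟩ = L/2.
Putting L = 10.6 gives 5.300.

⟨ξ⟩ ≈ 5.30 nm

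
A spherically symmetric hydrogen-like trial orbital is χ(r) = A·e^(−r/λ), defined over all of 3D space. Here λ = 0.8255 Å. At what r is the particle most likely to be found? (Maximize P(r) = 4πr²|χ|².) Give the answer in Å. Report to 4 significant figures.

r ≈ 0.8255 Å

The maximum of P(r) = 4πr²|χ|² occurs where its derivative vanishes.
This gives r = λ.
With λ = 0.8255, the most probable radial distance is 0.82550 Å.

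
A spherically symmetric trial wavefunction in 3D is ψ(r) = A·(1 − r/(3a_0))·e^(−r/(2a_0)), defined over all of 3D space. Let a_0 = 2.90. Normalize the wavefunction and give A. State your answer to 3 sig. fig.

We need A² ∫|f|² 4πr² dr = 1, taking the integral from 0 to ∞.
The angular integral contributes 4π, leaving ∫₀^∞ r²|ψ|² dr.
Carrying out the integral gives A² · 8·π·a_0^3/3.
Hence A² = 1/[8·π·a_0^3/3].
Plugging in a_0 = 2.90 yields A = 0.06996.

A ≈ 0.0700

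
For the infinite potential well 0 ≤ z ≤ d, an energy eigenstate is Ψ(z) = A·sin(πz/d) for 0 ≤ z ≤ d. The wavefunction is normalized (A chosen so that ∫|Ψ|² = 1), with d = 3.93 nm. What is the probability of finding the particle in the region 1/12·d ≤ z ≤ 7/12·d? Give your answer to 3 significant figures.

P = ∫_{1/12·d}^{7/12·d} |Ψ(z)|² dz.
With A² fixed by ∫|Ψ|² = 1, i.e. A² = (d/2)^(−1), substitute and integrate.
Substituting u = z/d, A² and the length scale cancel in the ratio: P = ∫_{1/12}^{7/12} sin(π·u)^2 du / ∫_{0}^{1} sin(π·u)^2 du.
With ∫ sin(π·u)^2 du = u/2 - sin(2·π·u)/(4·π) + C, the region integral is 1/(4·π) + 1/4 and the full one is 1/2.
Taking the ratio, P = (1 + π)/(2·π).

P ≈ 0.659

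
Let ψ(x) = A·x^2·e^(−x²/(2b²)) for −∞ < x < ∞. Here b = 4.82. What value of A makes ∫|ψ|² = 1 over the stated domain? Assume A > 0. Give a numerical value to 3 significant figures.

A ≈ 0.0170

Require ∫ |ψ|² dx = 1 over the whole domain.
Differentiating ∫e^(−αx²) dx = √(π/α) under α to get the higher moments, with ψ = A·x^2·e^(−x²/(2b²)), the integral evaluates to A²·[3·√(π)·b^5/4].
Setting this equal to 1 gives A² = 1/(3·√(π)·b^5/4).
Substituting b = 4.82 gives A² = 0.0002892, so A = 0.01700.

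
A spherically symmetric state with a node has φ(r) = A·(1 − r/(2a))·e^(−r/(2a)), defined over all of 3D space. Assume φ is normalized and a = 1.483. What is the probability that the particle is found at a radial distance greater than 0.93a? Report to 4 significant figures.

With dV = 4πr²dr, the probability is ∫|φ|² dV over r > 0.93a.
A² is fixed by ∫₀^∞ 4πr²|φ|² dr = 1, i.e. A² = (8·π·a^3)^(−1).
Substituting u = r/a, A², 4π and the length scale all cancel in the ratio: P = ∫_{0.93}^{∞} u^2·(1 - u/2)^2·e^(-u) du / ∫_{0}^{∞} u^2·(1 - u/2)^2·e^(-u) du.
With ∫ u^2·(1 - u/2)^2·e^(-u) du = -(u^4/4 + u^2 + 2·u + 2)·e^(-u) + C, the region integral is ≈ 1.93801 and the full one is 2.
This evaluates to P = 0.96901.

P ≈ 0.9690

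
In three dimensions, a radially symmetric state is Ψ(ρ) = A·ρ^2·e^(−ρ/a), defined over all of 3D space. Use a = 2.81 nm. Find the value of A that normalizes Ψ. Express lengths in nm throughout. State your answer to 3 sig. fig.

A ≈ 0.00320 nm^(-7/2)

The normalization condition is ∫|Ψ|² 4πρ² dρ = 1 from 0 to ∞.
The angular integral contributes 4π, leaving ∫₀^∞ ρ²|Ψ|² dρ.
Recall ∫₀^∞ ρ^m e^(−ρ/β) dρ = m!·β^(m+1), ∫|Ψ|² 4πρ² dρ = A²·(45·π·a^7/2).
Plugging in a = 2.81 yields A = 0.003198.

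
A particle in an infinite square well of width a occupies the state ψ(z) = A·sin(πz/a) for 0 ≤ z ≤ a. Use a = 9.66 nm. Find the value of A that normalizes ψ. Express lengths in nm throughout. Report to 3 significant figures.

The normalization condition is ∫|ψ|² dz = 1 from 0 to a.
The integral (without the A² prefactor) comes out to a/2.
Plugging in a = 9.66 yields A = 0.4550.

A ≈ 0.455 nm^(-1/2)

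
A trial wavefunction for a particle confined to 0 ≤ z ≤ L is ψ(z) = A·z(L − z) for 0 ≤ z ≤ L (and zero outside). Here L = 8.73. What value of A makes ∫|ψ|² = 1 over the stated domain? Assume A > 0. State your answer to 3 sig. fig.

A ≈ 0.0243

Normalization requires ∫|ψ|² dz = 1, integrated from 0 to L.
Expanding the polynomial and integrating term by term, carrying out the integral gives A² · L^5/30.
Setting this equal to 1 gives A² = 1/(L^5/30).
Substituting L = 8.73 gives A² = 0.0005916, so A = 0.02432.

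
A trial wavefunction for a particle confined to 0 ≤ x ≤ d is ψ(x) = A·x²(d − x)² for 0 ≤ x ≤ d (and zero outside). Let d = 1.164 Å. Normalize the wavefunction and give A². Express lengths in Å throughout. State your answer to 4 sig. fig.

A^2 ≈ 160.6 Å^(-9)

The normalization condition is ∫|ψ|² dx = 1 from 0 to d.
Expanding the polynomial and integrating term by term, carrying out the integral gives A² · d^9/630.
Setting this equal to 1 gives A² = 1/(d^9/630).
With d = 1.164: A² = 160.61 and A = 12.673.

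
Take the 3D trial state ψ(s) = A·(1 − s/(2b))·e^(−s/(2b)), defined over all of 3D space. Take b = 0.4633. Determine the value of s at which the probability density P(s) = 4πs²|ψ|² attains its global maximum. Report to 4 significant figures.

The maximum of P(s) = 4πs²|ψ|² occurs where its derivative vanishes.
This gives s = b·(√(5) + 3).
With b = 0.4633, the most probable radial distance is 2.4259.

s ≈ 2.426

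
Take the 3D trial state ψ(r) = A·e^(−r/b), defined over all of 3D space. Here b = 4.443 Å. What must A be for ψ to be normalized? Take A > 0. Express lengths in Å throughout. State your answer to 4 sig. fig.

A ≈ 0.06024 Å^(-3/2)

Normalization requires ∫|ψ|² 4πr² dr = 1, integrated from 0 to ∞.
With ∫₀^∞ r^2 e^(−αr) dr = 2!/α^3, the integral (without the A² prefactor) comes out to π·b^3.
Hence A² = 1/[π·b^3].
Substituting b = 4.443 gives A² = 0.0036293, so A = 0.060244.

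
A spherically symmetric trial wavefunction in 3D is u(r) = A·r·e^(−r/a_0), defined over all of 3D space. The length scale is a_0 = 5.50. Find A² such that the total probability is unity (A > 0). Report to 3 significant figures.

A^2 ≈ 0.0000211

The normalization condition is ∫|u|² 4πr² dr = 1 from 0 to ∞.
(Spherical symmetry: dV = 4πr² dr.)
Carrying out the integral gives A² · 3·π·a_0^5.
So A² = (3·π·a_0^5)^(−1).
Plugging in a_0 = 5.50 yields A = 0.004592.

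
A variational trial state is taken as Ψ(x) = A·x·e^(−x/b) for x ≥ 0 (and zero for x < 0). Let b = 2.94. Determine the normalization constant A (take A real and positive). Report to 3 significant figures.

A ≈ 0.397

Require ∫ |Ψ|² dx = 1 over the whole domain.
The integral (without the A² prefactor) comes out to b^3/4.
Hence A² = 1/[b^3/4].
With b = 2.94: A² = 0.1574 and A = 0.3967.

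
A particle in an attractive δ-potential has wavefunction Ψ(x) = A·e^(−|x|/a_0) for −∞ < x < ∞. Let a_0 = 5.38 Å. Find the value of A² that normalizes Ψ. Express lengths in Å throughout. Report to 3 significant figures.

A^2 ≈ 0.186 Å^(-1)

We need A² ∫|f|² dx = 1, taking the integral from −∞ to ∞.
Using ∫₀^∞ xⁿ e^(−αx) dx = n!/αⁿ⁺¹, with Ψ = A·e^(−|x|/a_0), the integral evaluates to A²·[a_0].
With a_0 = 5.38: A² = 0.1859 and A = 0.4311.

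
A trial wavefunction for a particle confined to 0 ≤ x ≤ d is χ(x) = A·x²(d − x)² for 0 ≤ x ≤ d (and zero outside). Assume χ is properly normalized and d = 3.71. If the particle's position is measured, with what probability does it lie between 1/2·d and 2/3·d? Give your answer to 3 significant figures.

P ≈ 0.355

|χ|² is the probability density, so P = ∫_{1/2·d}^{2/3·d} |χ|² dx.
Since A² = 1/(d^9/630), this is the region integral divided by the full normalization integral.
In terms of u = x/d (A² and the length scale cancel between numerator and denominator), P = [∫_{1/2}^{2/3} u^4·(1 - u)^4 du] / [∫_{0}^{1} u^4·(1 - u)^4 du].
With ∫ u^4·(1 - u)^4 du = u^5·(70·u^4 - 315·u^3 + 540·u^2 - 420·u + 126)/630 + C, the region integral is ≈ 0.00056374 and the full one is 1/630.
Evaluating gives P = 0.3552.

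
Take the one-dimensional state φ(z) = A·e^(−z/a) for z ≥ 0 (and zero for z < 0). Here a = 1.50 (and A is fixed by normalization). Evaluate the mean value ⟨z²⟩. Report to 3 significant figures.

By definition ⟨z²⟩ = ∫ z^2 |φ(z)|² dz.
Recall ∫₀^∞ z^m e^(−z/β) dz = m!·β^(m+1), since the A² factors cancel between numerator and denominator, ⟨z²⟩ = a^2/2.
Putting a = 1.50 gives 1.125.

⟨z^2⟩ ≈ 1.13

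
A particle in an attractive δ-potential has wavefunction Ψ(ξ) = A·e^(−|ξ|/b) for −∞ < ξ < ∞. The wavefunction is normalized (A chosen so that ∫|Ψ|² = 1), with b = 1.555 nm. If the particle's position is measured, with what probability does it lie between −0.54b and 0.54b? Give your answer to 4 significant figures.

P ≈ 0.6604

P = ∫_{−0.54b}^{0.54b} |Ψ(ξ)|² dξ.
The normalization integral ∫|Ψ|²dξ over the whole domain equals b·A², and A² cancels in the ratio.
Both integrals are even about ξ = 0, so only the ξ ≥ 0 halves are needed (the factors of 2 cancel). Let u = ξ/b; then A² and the length scale cancel, so P = ∫_{0}^{0.54} e^(-2·u) du ÷ ∫_{0}^{∞} e^(-2·u) du.
An antiderivative of e^(-2·u) is -e^(-2·u)/2; evaluating from 0 to 0.54 gives 1/2 - e^(-27/25)/2, while the full integral is 1/2.
Evaluating gives P = 0.66040.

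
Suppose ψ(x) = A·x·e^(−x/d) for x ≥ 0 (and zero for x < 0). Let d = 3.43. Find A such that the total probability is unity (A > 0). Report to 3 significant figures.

The normalization condition is ∫|ψ|² dx = 1 from 0 to ∞.
∫|ψ|² dx = A²·(d^3/4).
So A² = (d^3/4)^(−1).
Plugging in d = 3.43 yields A = 0.3148.

A ≈ 0.315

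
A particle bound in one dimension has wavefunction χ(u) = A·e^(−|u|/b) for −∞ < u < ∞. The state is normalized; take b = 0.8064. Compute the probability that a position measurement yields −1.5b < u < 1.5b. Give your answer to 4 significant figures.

P ≈ 0.9502

The probability is P = ∫ |χ|² du over [−1.5b, 1.5b].
The normalization integral ∫|χ|²du over the whole domain equals b·A², and A² cancels in the ratio.
By symmetry take twice the u ≥ 0 contribution in numerator and denominator; the 2's cancel. Let t = u/b; then A² and the length scale cancel, so P = ∫_{0}^{1.5} e^(-2·t) dt ÷ ∫_{0}^{∞} e^(-2·t) dt.
An antiderivative of e^(-2·t) is -e^(-2·t)/2; evaluating from 0 to 1.5 gives 1/2 - e^(-3)/2, while the full integral is 1/2.
Evaluating gives P = 0.95021.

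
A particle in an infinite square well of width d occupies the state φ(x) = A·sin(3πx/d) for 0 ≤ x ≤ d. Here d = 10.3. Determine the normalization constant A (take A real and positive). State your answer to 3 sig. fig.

A ≈ 0.441

The normalization condition is ∫|φ|² dx = 1 from 0 to d.
Using sin²θ = (1 − cos 2θ)/2, carrying out the integral gives A² · d/2.
Setting this equal to 1 gives A² = 1/(d/2).
Plugging in d = 10.3 yields A = 0.4407.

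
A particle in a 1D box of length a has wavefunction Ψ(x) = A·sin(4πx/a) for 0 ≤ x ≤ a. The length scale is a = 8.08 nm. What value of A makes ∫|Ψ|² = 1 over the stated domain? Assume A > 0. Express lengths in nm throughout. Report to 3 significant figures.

The normalization condition is ∫|Ψ|² dx = 1 from 0 to a.
With ∫₀^a sin²(nπx/a) dx = a/2, with Ψ = A·sin(4πx/a), the integral evaluates to A²·[a/2].
Plugging in a = 8.08 yields A = 0.4975.

A ≈ 0.498 nm^(-1/2)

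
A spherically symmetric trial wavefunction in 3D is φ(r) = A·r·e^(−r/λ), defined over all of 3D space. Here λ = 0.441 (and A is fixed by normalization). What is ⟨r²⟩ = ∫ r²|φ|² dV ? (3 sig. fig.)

⟨r^2⟩ ≈ 1.46

By definition ⟨r²⟩ = ∫ r^2 |φ(r)|² 4πr² dr.
Since the A² factors cancel between numerator and denominator, ⟨r²⟩ = 15·λ^2/2.
With λ = 0.441, ⟨r^2⟩ = 1.459.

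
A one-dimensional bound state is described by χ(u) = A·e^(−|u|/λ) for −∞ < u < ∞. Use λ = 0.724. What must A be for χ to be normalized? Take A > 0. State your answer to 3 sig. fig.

A ≈ 1.18

Normalization requires ∫|χ|² du = 1, integrated from −∞ to ∞.
Recall ∫₀^∞ u^m e^(−u/β) du = m!·β^(m+1), with χ = A·e^(−|u|/λ), the integral evaluates to A²·[λ].
With λ = 0.724: A² = 1.381 and A = 1.175.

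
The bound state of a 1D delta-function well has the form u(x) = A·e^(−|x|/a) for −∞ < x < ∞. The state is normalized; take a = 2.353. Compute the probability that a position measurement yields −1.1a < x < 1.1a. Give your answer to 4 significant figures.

P ≈ 0.8892

The probability is P = ∫ |u|² dx over [−1.1a, 1.1a].
With A² fixed by ∫|u|² = 1, i.e. A² = (a)^(−1), substitute and integrate.
By symmetry take twice the x ≥ 0 contribution in numerator and denominator; the 2's cancel. Let t = x/a; then A² and the length scale cancel, so P = ∫_{0}^{1.1} e^(-2·t) dt ÷ ∫_{0}^{∞} e^(-2·t) dt.
Using ∫ e^(-2·t) dt = -e^(-2·t)/2, the numerator is 1/2 - e^(-11/5)/2 and the denominator is 1/2.
Taking the ratio, P = 0.88920.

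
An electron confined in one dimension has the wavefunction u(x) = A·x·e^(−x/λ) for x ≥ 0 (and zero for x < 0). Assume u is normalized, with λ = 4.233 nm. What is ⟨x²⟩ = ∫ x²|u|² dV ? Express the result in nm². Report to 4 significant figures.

⟨x^2⟩ ≈ 53.75 nm^2

⟨x²⟩ = ∫ x^2 |u|² dx over the full domain.
The ratio of the moment integral to the normalization integral gives ⟨x²⟩ = 3·λ^2.
Putting λ = 4.233 gives 53.755.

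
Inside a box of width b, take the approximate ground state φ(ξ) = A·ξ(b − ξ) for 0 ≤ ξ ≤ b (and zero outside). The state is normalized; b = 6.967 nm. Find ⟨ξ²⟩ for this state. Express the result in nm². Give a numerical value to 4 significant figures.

⟨ξ^2⟩ ≈ 13.87 nm^2

By definition ⟨ξ²⟩ = ∫ ξ^2 |φ(ξ)|² dξ.
Since the A² factors cancel between numerator and denominator, ⟨ξ²⟩ = 2·b^2/7.
Putting b = 6.967 gives 13.868.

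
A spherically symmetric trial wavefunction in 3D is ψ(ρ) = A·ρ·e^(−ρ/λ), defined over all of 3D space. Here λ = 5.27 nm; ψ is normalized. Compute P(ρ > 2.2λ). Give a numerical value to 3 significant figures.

P = ∫ |ψ|² 4πρ² dρ over ρ > 2.2λ.
The full normalization integral is A²·[3·π·λ^5] = 1, fixing A².
Substituting u = ρ/λ, A², 4π and the length scale all cancel in the ratio: P = ∫_{2.2}^{∞} u^4·e^(-2·u) du / ∫_{0}^{∞} u^4·e^(-2·u) du.
With ∫ u^4·e^(-2·u) du = -(u^4/2 + u^3 + 3·u^2/2 + 3·u/2 + 3/4)·e^(-2·u) + C, the region integral is ≈ 0.41339 and the full one is 3/4.
This evaluates to P = 0.5512.

P ≈ 0.551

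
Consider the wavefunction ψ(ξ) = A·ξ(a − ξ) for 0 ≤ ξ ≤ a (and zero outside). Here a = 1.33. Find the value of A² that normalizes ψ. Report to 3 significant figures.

A^2 ≈ 7.21

The normalization condition is ∫|ψ|² dξ = 1 from 0 to a.
Expanding the polynomial and integrating term by term, the integral (without the A² prefactor) comes out to a^5/30.
Setting this equal to 1 gives A² = 1/(a^5/30).
Plugging in a = 1.33 yields A = 2.685.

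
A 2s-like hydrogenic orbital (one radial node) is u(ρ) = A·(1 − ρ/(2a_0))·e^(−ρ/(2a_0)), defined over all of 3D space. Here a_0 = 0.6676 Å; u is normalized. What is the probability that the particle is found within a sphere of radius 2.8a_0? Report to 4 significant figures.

With dV = 4πρ²dρ, the probability is ∫|u|² dV over ρ ≤ 2.8a_0.
Normalization gives A² = 1/(8·π·a_0^3).
Substituting t = ρ/a_0, A², 4π and the length scale all cancel in the ratio: P = ∫_{0}^{2.8} t^2·(1 - t/2)^2·e^(-t) dt / ∫_{0}^{∞} t^2·(1 - t/2)^2·e^(-t) dt.
An antiderivative of t^2·(1 - t/2)^2·e^(-t) is -(t^4/4 + t^2 + 2·t + 2)·e^(-t); evaluating from 0 to 2.8 gives ≈ 0.126661, while the full integral is 2.
The region integral divided by the full integral gives P = 0.063330.

P ≈ 0.06333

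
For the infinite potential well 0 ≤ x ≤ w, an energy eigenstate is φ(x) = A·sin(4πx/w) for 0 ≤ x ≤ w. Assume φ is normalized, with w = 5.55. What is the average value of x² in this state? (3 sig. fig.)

⟨x^2⟩ ≈ 10.2

By definition ⟨x²⟩ = ∫ x^2 |φ(x)|² dx.
The ratio of the moment integral to the normalization integral gives ⟨x²⟩ = -w^2/(32·π^2) + w^2/3.
Putting w = 5.55 gives 10.17.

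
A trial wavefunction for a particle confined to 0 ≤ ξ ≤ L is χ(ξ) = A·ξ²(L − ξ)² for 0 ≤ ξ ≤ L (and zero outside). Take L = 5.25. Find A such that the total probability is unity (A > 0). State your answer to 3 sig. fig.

We need A² ∫|f|² dξ = 1, taking the integral from 0 to L.
With χ = A·ξ²(L − ξ)², the integral evaluates to A²·[L^9/630].
So A² = (L^9/630)^(−1).
Substituting L = 5.25 gives A² = 0.0002079, so A = 0.01442.

A ≈ 0.0144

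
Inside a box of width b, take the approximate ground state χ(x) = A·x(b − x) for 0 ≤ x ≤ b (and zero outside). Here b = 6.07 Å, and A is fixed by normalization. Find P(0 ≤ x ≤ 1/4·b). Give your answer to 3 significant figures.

P ≈ 0.104

P = ∫_{0}^{1/4·b} |χ(x)|² dx.
The normalization integral ∫|χ|²dx over the whole domain equals b^5/30·A², and A² cancels in the ratio.
Let u = x/b; then A² and the length scale cancel, so P = ∫_{0}^{1/4} u^2·(1 - u)^2 du ÷ ∫_{0}^{1} u^2·(1 - u)^2 du.
With ∫ u^2·(1 - u)^2 du = u^3·(6·u^2 - 15·u + 10)/30 + C, the region integral is ≈ 0.0034505 and the full one is 1/30.
This works out to P = 53/512.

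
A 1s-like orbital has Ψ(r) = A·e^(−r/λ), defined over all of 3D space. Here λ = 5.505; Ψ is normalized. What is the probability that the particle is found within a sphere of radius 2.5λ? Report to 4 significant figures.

P ≈ 0.8753

With dV = 4πr²dr, the probability is ∫|Ψ|² dV over r ≤ 2.5λ.
A² is fixed by ∫₀^∞ 4πr²|Ψ|² dr = 1, i.e. A² = (π·λ^3)^(−1).
Let u = r/λ; then A², 4π and the length scale all cancel, so P = ∫_{0}^{2.5} u^2·e^(-2·u) du ÷ ∫_{0}^{∞} u^2·e^(-2·u) du.
An antiderivative of u^2·e^(-2·u) is -(2·u^2 + 2·u + 1)·e^(-2·u)/4; evaluating from 0 to 2.5 gives 1/4 - 37·e^(-5)/8, while the full integral is 1/4.
The region integral divided by the full integral gives P = 0.87535.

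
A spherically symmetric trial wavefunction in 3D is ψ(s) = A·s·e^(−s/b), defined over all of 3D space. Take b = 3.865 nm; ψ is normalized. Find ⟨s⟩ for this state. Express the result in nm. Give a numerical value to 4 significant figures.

⟨s⟩ ≈ 9.663 nm

By definition ⟨s⟩ = ∫ s |ψ(s)|² 4πs² ds.
Evaluating both integrals, ⟨s⟩ = 5·b/2.
Putting b = 3.865 gives 9.6625.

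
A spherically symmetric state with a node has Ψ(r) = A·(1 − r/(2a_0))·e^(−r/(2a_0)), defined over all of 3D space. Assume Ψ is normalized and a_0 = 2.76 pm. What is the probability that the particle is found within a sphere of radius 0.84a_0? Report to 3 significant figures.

P ≈ 0.0265

P = ∫ |Ψ|² 4πr² dr over r ≤ 0.84a_0.
The full normalization integral is A²·[8·π·a_0^3] = 1, fixing A².
Let u = r/a_0; then A², 4π and the length scale all cancel, so P = ∫_{0}^{0.84} u^2·(1 - u/2)^2·e^(-u) du ÷ ∫_{0}^{∞} u^2·(1 - u/2)^2·e^(-u) du.
An antiderivative of u^2·(1 - u/2)^2·e^(-u) is -(u^4/4 + u^2 + 2·u + 2)·e^(-u); evaluating from 0 to 0.84 gives ≈ 0.052956, while the full integral is 2.
This evaluates to P = 0.02648.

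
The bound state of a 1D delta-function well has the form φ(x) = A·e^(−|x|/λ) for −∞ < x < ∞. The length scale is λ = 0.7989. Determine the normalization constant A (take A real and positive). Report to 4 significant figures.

The normalization condition is ∫|φ|² dx = 1 from −∞ to ∞.
With ∫₀^∞ x^0 e^(−αx) dx = 0!/α^1, carrying out the integral gives A² · λ.
Hence A² = 1/[λ].
With λ = 0.7989: A² = 1.2517 and A = 1.1188.

A ≈ 1.119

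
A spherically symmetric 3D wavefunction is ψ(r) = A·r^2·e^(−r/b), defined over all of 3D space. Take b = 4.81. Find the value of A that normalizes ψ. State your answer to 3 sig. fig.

A ≈ 0.000487

We need A² ∫|f|² 4πr² dr = 1, taking the integral from 0 to ∞.
In 3D with spherical symmetry the volume element is 4πr² dr.
Recall ∫₀^∞ r^m e^(−r/β) dr = m!·β^(m+1), carrying out the integral gives A² · 45·π·b^7/2.
So A² = (45·π·b^7/2)^(−1).
With b = 4.81: A² = 2.375E-7 and A = 0.0004873.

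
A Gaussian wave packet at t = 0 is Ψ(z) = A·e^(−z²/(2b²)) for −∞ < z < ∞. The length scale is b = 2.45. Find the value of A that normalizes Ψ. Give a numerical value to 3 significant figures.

A ≈ 0.480

The normalization condition is ∫|Ψ|² dz = 1 from −∞ to ∞.
With ∫_{−∞}^{∞} z^(2m) e^(−αz²) dz = (2m−1)!!·√π / (2^m α^(m+1/2)), carrying out the integral gives A² · √(π)·b.
Hence A² = 1/[√(π)·b].
Substituting b = 2.45 gives A² = 0.2303, so A = 0.4799.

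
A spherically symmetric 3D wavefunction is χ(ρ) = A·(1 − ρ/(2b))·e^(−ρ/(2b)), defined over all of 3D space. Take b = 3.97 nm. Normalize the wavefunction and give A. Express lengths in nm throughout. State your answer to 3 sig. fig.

The normalization condition is ∫|χ|² 4πρ² dρ = 1 from 0 to ∞.
(Spherical symmetry: dV = 4πρ² dρ.)
With χ = A·(1 − ρ/(2b))·e^(−ρ/(2b)), the integral evaluates to A²·[8·π·b^3].
Hence A² = 1/[8·π·b^3].
Substituting b = 3.97 gives A² = 0.0006359, so A = 0.02522.

A ≈ 0.0252 nm^(-3/2)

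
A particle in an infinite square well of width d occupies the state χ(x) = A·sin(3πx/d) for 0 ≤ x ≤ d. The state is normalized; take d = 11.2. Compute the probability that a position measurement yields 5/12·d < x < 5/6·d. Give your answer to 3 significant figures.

P = ∫_{5/12·d}^{5/6·d} |χ(x)|² dx.
The normalization integral ∫|χ|²dx over the whole domain equals d/2·A², and A² cancels in the ratio.
Let u = x/d; then A² and the length scale cancel, so P = ∫_{5/12}^{5/6} sin(3·π·u)^2 du ÷ ∫_{0}^{1} sin(3·π·u)^2 du.
An antiderivative of sin(3·π·u)^2 is u/2 - sin(6·π·u)/(12·π); evaluating from 5/12 to 5/6 gives 1/(12·π) + 5/24, while the full integral is 1/2.
The result is P = (2 + 5·π)/(12·π).

P ≈ 0.470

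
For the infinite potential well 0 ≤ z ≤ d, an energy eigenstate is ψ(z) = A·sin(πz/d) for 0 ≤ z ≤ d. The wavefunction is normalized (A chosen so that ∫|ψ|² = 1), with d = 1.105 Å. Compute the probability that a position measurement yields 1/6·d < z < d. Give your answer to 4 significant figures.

|ψ|² is the probability density, so P = ∫_{1/6·d}^{d} |ψ|² dz.
Since A² = 1/(d/2), this is the region integral divided by the full normalization integral.
Substituting u = z/d, A² and the length scale cancel in the ratio: P = ∫_{1/6}^{1} sin(π·u)^2 du / ∫_{0}^{1} sin(π·u)^2 du.
With ∫ sin(π·u)^2 du = u/2 - sin(2·π·u)/(4·π) + C, the region integral is √(3)/(8·π) + 5/12 and the full one is 1/2.
Evaluating gives P = √(3)/(4·π) + 5/6.

P ≈ 0.9712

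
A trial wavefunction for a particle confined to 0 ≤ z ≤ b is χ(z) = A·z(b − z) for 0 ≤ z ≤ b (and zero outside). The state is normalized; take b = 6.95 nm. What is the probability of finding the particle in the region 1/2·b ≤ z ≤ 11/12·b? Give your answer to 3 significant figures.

The probability is P = ∫ |χ|² dz over [1/2·b, 11/12·b].
With A² fixed by ∫|χ|² = 1, i.e. A² = (b^5/30)^(−1), substitute and integrate.
Substituting u = z/b, A² and the length scale cancel in the ratio: P = ∫_{1/2}^{11/12} u^2·(1 - u)^2 du / ∫_{0}^{1} u^2·(1 - u)^2 du.
An antiderivative of u^2·(1 - u)^2 is u^3·(6·u^2 - 15·u + 10)/30; evaluating from 1/2 to 11/12 gives ≈ 0.016497, while the full integral is 1/30.
The result is P = 0.4949.

P ≈ 0.495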